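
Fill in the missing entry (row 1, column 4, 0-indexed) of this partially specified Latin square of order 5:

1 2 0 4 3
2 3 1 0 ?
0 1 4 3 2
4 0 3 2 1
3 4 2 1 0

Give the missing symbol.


Row 1 contains symbols [0, 1, 2, 3] — missing [4].
Column 4 contains symbols [0, 1, 2, 3] — missing [4].
The missing symbol must appear in both missing sets; intersection = [4].
Therefore the hidden value is 4.

Missing value = 4.


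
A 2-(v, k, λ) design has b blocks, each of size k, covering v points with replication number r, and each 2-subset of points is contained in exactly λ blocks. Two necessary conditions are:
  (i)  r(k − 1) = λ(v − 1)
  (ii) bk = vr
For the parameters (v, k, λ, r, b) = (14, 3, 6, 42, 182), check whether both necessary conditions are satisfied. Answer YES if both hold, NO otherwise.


Condition (i): r(k − 1) = 42·2 = 84; λ(v − 1) = 6·13 = 78. Match? NO.
Condition (ii): bk = 182·3 = 546; vr = 14·42 = 588. Match? NO.
Both conditions hold? NO.

NO


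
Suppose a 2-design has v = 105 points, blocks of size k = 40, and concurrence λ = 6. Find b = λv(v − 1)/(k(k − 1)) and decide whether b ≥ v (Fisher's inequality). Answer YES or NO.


b = λv(v − 1)/(k(k − 1)) = 6·105·104/(40·39) = 65520/1560 = 42.
Compare with v = 105: b < v, so Fisher's inequality fails.

NO


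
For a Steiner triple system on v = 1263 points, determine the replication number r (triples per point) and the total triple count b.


An STS(v) is a 2-(v, 3, 1) BIBD: block size k = 3, λ = 1.
Replication: r(k − 1) = λ(v − 1) ⇒ r·2 = 1263 − 1 = 1262 ⇒ r = 631.
Block count: b = v(v − 1)/6 = 1263·1262/6 = 1593906/6 = 265651.

r = 631, b = 265651.


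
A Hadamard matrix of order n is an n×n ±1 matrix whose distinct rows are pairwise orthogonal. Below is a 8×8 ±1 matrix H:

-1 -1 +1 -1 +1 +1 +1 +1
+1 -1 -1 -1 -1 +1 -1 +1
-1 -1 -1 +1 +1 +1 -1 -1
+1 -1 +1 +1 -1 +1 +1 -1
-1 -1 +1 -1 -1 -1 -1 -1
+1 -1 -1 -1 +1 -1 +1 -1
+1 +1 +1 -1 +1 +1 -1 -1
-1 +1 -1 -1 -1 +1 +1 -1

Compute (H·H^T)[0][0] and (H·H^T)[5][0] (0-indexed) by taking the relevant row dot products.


Row 0 of H: [-1, -1, 1, -1, 1, 1, 1, 1].
Row 5 of H: [1, -1, -1, -1, 1, -1, 1, -1].
(H·H^T)[0][0] = Σ_j H[0][j]·H[0][j] = (-1)² + (-1)² + (1)² + (-1)² + (1)² + (1)² + (1)² + (1)² = 1 + 1 + 1 + 1 + 1 + 1 + 1 + 1 = 8.
(H·H^T)[5][0] = Σ_j H[5][j]·H[0][j] = (1)·(-1) + (-1)·(-1) + (-1)·(1) + (-1)·(-1) + (1)·(1) + (-1)·(1) + (1)·(1) + (-1)·(1) = -1 + 1 + -1 + 1 + 1 + -1 + 1 + -1 = 0.
So rows 5 and 0 are orthogonal; the diagonal entry equals n = 8.

(0,0) entry = 8; (5,0) entry = 0.


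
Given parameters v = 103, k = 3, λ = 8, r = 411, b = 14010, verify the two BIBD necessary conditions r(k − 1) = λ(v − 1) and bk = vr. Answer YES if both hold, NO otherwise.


Condition (i): r(k − 1) = 411·2 = 822; λ(v − 1) = 8·102 = 816. Match? NO.
Condition (ii): bk = 14010·3 = 42030; vr = 103·411 = 42333. Match? NO.
Both conditions hold? NO.

NO


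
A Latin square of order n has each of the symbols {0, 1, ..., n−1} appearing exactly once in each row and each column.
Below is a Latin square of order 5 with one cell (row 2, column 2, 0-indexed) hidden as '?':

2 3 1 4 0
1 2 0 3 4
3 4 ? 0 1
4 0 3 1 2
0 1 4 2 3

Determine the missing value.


Row 2 contains symbols [0, 1, 3, 4] — missing [2].
Column 2 contains symbols [0, 1, 3, 4] — missing [2].
The missing symbol must appear in both missing sets; intersection = [2].
Therefore the hidden value is 2.

Missing value = 2.


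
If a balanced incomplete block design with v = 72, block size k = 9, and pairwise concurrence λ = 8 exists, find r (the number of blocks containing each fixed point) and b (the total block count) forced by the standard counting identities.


Any 2-(v, k, λ) BIBD satisfies two necessary conditions:
  (i)  Each point sits in r blocks, and counting incidences through any fixed point gives r(k − 1) = λ(v − 1), so r = λ(v − 1)/(k − 1).
  (ii) Total incidences bk = vr, so b = vr/k.
Step 1: r = λ(v − 1)/(k − 1) = 8·(72 − 1)/(9 − 1) = 8·71/8 = 568/8 = 71.
Step 2: b = vr/k = 72·71/9 = 5112/9 = 568.
Check integrality: r = 71 ∈ Z ✓, b = 568 ∈ Z ✓.
(These identities are necessary conditions: they determine r and b for any design with these parameters, but do not by themselves prove that one exists.)

r = 71, b = 568.


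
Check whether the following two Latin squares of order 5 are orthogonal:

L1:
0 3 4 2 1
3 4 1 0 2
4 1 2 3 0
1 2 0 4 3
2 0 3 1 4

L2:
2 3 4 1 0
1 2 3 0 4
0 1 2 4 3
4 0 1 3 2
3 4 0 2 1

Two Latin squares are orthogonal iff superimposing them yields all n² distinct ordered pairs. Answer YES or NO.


Form the n² = 25 superimposed pairs (L1[i][j], L2[i][j]), row by row (rows and columns indexed from 0):
row 0: (0,2) (3,3) (4,4) (2,1) (1,0)
row 1: (3,1) (4,2) (1,3) (0,0) (2,4)
row 2: (4,0) (1,1) (2,2) (3,4) (0,3)
row 3: (1,4) (2,0) (0,1) (4,3) (3,2)
row 4: (2,3) (0,4) (3,0) (1,2) (4,1)
Orthogonality requires all 25 pairs distinct.
Check by first coordinate: for each symbol s of L1, list the L2 entries in the n cells where L1 = s; they must all differ.
  L1 = 0: L2 entries (in reading order) 2, 0, 3, 1, 4 — all 5 distinct ✓
  L1 = 1: L2 entries (in reading order) 0, 3, 1, 4, 2 — all 5 distinct ✓
  L1 = 2: L2 entries (in reading order) 1, 4, 2, 0, 3 — all 5 distinct ✓
  L1 = 3: L2 entries (in reading order) 3, 1, 4, 2, 0 — all 5 distinct ✓
  L1 = 4: L2 entries (in reading order) 4, 2, 0, 3, 1 — all 5 distinct ✓
Every symbol of L1 meets every symbol of L2 exactly once, so all 25 pairs are distinct (25 of 25).
Conclusion: YES.

YES


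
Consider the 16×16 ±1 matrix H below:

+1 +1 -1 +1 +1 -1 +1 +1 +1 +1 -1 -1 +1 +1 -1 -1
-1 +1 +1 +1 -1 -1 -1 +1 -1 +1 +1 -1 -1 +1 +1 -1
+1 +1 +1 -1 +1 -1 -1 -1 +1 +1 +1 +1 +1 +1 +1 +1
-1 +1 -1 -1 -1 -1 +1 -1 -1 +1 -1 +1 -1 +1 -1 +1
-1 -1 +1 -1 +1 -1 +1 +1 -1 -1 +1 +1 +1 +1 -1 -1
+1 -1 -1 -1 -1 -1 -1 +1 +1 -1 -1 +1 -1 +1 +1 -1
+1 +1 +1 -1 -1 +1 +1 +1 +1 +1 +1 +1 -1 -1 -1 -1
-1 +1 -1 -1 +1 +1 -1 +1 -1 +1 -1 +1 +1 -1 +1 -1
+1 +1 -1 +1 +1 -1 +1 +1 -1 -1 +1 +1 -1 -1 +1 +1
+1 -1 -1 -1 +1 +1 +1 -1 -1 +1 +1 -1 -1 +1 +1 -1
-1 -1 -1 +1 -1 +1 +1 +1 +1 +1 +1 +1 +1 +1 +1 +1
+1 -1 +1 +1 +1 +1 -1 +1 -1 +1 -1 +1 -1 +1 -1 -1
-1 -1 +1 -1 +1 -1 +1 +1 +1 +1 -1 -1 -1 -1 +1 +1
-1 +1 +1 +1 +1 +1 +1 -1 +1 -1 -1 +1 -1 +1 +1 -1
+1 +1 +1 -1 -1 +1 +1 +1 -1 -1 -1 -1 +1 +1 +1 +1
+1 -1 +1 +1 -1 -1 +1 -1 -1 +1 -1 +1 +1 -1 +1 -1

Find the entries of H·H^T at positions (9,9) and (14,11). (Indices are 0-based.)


Row 9 of H: [1, -1, -1, -1, 1, 1, 1, -1, -1, 1, 1, -1, -1, 1, 1, -1].
Row 11 of H: [1, -1, 1, 1, 1, 1, -1, 1, -1, 1, -1, 1, -1, 1, -1, -1].
Row 14 of H: [1, 1, 1, -1, -1, 1, 1, 1, -1, -1, -1, -1, 1, 1, 1, 1].
(H·H^T)[9][9] = Σ_j H[9][j]·H[9][j] = (1)² + (-1)² + (-1)² + (-1)² + (1)² + (1)² + (1)² + (-1)² + (-1)² + (1)² + (1)² + (-1)² + (-1)² + (1)² + (1)² + (-1)² = 1 + 1 + 1 + 1 + 1 + 1 + 1 + 1 + 1 + 1 + 1 + 1 + 1 + 1 + 1 + 1 = 16.
(H·H^T)[14][11] = Σ_j H[14][j]·H[11][j] = (1)·(1) + (1)·(-1) + (1)·(1) + (-1)·(1) + (-1)·(1) + (1)·(1) + (1)·(-1) + (1)·(1) + (-1)·(-1) + (-1)·(1) + (-1)·(-1) + (-1)·(1) + (1)·(-1) + (1)·(1) + (1)·(-1) + (1)·(-1) = 1 + -1 + 1 + -1 + -1 + 1 + -1 + 1 + 1 + -1 + 1 + -1 + -1 + 1 + -1 + -1 = -2.
Rows 14 and 11 are not orthogonal (dot product = -2 ≠ 0), so H is not a Hadamard matrix.

(9,9) entry = 16; (14,11) entry = -2.


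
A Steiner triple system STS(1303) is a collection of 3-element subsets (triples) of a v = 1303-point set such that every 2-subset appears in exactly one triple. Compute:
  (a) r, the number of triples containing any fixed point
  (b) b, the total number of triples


An STS(v) is a 2-(v, 3, 1) BIBD: block size k = 3, λ = 1.
Replication: r(k − 1) = λ(v − 1) ⇒ r·2 = 1303 − 1 = 1302 ⇒ r = 651.
Block count: b = v(v − 1)/6 = 1303·1302/6 = 1696506/6 = 282751.
(Check via bk = vr: 282751·3 = 848253 = 1303·651 = 848253 ✓.)

r = 651, b = 282751.


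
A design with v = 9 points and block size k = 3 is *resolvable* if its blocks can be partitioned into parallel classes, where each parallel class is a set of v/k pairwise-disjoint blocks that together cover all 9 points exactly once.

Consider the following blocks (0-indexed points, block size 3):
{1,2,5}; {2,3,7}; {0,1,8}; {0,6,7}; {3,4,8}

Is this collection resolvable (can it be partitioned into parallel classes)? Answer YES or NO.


v = 9, block size k = 3, number of blocks = 5.
For resolvability, blocks must partition into parallel classes of size v/k = 3.
Total blocks must therefore be a multiple of 3: 5 = 3·1 + 2 ⇒ not divisible ✗.
Resolvable? NO.

NO


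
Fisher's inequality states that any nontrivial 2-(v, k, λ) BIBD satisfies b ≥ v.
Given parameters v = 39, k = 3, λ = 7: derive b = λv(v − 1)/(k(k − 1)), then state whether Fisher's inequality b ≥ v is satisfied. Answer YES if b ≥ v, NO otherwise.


r = λ(v − 1)/(k − 1) = 7·38/2 = 133.
b = vr/k = 39·133/3 = 1729.
Fisher's inequality: b ≥ v ⇔ 1729 ≥ 39? YES.

YES


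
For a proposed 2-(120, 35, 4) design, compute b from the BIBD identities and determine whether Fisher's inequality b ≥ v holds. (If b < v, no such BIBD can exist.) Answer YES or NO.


r = λ(v − 1)/(k − 1) = 4·119/34 = 14.
b = vr/k = 120·14/35 = 48.
Fisher's inequality: b ≥ v ⇔ 48 ≥ 120? NO.

NO


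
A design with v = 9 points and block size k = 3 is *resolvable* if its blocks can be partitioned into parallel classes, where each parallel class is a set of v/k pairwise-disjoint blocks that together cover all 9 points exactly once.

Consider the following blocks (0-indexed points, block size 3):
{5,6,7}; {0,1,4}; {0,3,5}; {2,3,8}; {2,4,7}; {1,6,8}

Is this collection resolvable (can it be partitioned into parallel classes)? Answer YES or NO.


v = 9, block size k = 3, number of blocks = 6.
For resolvability, blocks must partition into parallel classes of size v/k = 3.
Total blocks must therefore be a multiple of 3: 6 = 3·2 + 0 ⇒ divisible ✓.
Greedy packing gives 2 candidate class(es). Each should be a full parallel class (size 3, covers all 9 points).
  Class 1 (3 blocks): {5,6,7}; {0,1,4}; {2,3,8}. Points covered: [0, 1, 2, 3, 4, 5, 6, 7, 8].
  Class 2 (3 blocks): {0,3,5}; {2,4,7}; {1,6,8}. Points covered: [0, 1, 2, 3, 4, 5, 6, 7, 8].
All classes full (size 3)? YES. All classes cover every point? YES.
Resolvable? YES.

YES


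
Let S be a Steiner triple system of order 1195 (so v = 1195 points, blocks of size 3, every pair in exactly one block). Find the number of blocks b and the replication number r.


An STS(v) is a 2-(v, 3, 1) BIBD: block size k = 3, λ = 1.
Replication: r(k − 1) = λ(v − 1) ⇒ r·2 = 1195 − 1 = 1194 ⇒ r = 597.
Block count: bk = vr ⇒ b·3 = 1195·597 = 713415 ⇒ b = 237805.

r = 597, b = 237805.


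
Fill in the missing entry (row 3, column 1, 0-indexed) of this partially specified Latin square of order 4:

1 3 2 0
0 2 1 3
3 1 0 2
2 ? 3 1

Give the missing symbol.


Row 3 contains symbols [1, 2, 3] — missing [0].
Column 1 contains symbols [1, 2, 3] — missing [0].
The missing symbol must appear in both missing sets; intersection = [0].
Therefore the hidden value is 0.

Missing value = 0.


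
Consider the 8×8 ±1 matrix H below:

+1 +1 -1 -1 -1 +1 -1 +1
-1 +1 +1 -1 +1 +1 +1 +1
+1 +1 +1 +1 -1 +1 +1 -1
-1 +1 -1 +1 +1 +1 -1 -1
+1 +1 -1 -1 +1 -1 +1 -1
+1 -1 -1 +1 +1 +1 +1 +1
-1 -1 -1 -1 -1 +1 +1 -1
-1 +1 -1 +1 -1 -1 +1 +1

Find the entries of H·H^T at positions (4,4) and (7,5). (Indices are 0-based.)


Row 4 of H: [1, 1, -1, -1, 1, -1, 1, -1].
Row 5 of H: [1, -1, -1, 1, 1, 1, 1, 1].
Row 7 of H: [-1, 1, -1, 1, -1, -1, 1, 1].
(H·H^T)[4][4] = Σ_j H[4][j]·H[4][j] = (1)² + (1)² + (-1)² + (-1)² + (1)² + (-1)² + (1)² + (-1)² = 1 + 1 + 1 + 1 + 1 + 1 + 1 + 1 = 8.
(H·H^T)[7][5] = Σ_j H[7][j]·H[5][j] = (-1)·(1) + (1)·(-1) + (-1)·(-1) + (1)·(1) + (-1)·(1) + (-1)·(1) + (1)·(1) + (1)·(1) = -1 + -1 + 1 + 1 + -1 + -1 + 1 + 1 = 0.
So rows 7 and 5 are orthogonal; the diagonal entry equals n = 8.

(4,4) entry = 8; (7,5) entry = 0.


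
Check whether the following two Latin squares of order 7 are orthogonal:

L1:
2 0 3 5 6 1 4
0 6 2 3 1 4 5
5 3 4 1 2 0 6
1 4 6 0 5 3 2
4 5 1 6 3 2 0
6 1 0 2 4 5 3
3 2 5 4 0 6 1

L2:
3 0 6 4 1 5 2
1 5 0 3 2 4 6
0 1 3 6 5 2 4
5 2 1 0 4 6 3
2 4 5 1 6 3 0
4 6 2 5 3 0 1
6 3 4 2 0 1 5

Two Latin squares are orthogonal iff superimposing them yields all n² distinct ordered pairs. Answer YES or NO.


Form the n² = 49 superimposed pairs (L1[i][j], L2[i][j]), row by row (rows and columns indexed from 0):
row 0: (2,3) (0,0) (3,6) (5,4) (6,1) (1,5) (4,2)
row 1: (0,1) (6,5) (2,0) (3,3) (1,2) (4,4) (5,6)
row 2: (5,0) (3,1) (4,3) (1,6) (2,5) (0,2) (6,4)
row 3: (1,5) (4,2) (6,1) (0,0) (5,4) (3,6) (2,3)
row 4: (4,2) (5,4) (1,5) (6,1) (3,6) (2,3) (0,0)
row 5: (6,4) (1,6) (0,2) (2,5) (4,3) (5,0) (3,1)
row 6: (3,6) (2,3) (5,4) (4,2) (0,0) (6,1) (1,5)
Orthogonality requires all 49 pairs distinct.
But the pair (1,5) repeats: cell (0,5) has L1 = 1, L2 = 5, and cell (3,0) has L1 = 1, L2 = 5.
A repeated pair means some other pair never occurs (only 21 distinct pairs out of 49), so the squares are not orthogonal.
Conclusion: NO.

NO


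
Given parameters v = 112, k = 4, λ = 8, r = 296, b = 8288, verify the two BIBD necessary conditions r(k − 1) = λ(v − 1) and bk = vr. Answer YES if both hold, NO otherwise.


Condition (i): r(k − 1) = 296·3 = 888; λ(v − 1) = 8·111 = 888. Match? YES.
Condition (ii): bk = 8288·4 = 33152; vr = 112·296 = 33152. Match? YES.
Both conditions hold? YES.

YES


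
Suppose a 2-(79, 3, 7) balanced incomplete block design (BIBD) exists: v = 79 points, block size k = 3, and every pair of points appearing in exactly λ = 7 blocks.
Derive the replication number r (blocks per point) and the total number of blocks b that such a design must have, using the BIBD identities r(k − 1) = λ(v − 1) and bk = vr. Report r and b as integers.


Any 2-(v, k, λ) BIBD satisfies two necessary conditions:
  (i)  Each point sits in r blocks, and counting incidences through any fixed point gives r(k − 1) = λ(v − 1), so r = λ(v − 1)/(k − 1).
  (ii) Total incidences bk = vr, so b = vr/k.
Step 1: r = λ(v − 1)/(k − 1) = 7·(79 − 1)/(3 − 1) = 7·78/2 = 546/2 = 273.
Step 2: b = vr/k = 79·273/3 = 21567/3 = 7189.
Check integrality: r = 273 ∈ Z ✓, b = 7189 ∈ Z ✓.
(These identities are necessary conditions: they determine r and b for any design with these parameters, but do not by themselves prove that one exists.)

r = 273, b = 7189.


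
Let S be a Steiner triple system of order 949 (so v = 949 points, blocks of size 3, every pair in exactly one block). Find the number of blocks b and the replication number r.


An STS(v) is a 2-(v, 3, 1) BIBD: block size k = 3, λ = 1.
Replication: r(k − 1) = λ(v − 1) ⇒ r·2 = 949 − 1 = 948 ⇒ r = 474.
Block count: b = v(v − 1)/6 = 949·948/6 = 899652/6 = 149942.
(Check via bk = vr: 149942·3 = 449826 = 949·474 = 449826 ✓.)

r = 474, b = 149942.


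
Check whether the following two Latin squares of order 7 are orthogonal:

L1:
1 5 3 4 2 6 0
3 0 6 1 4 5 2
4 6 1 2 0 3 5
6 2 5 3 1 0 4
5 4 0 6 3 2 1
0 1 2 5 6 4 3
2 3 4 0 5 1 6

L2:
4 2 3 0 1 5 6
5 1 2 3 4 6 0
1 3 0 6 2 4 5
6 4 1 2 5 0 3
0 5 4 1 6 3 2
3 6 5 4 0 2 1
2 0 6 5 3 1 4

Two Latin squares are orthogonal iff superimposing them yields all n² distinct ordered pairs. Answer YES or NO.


Form the n² = 49 superimposed pairs (L1[i][j], L2[i][j]), row by row (rows and columns indexed from 0):
row 0: (1,4) (5,2) (3,3) (4,0) (2,1) (6,5) (0,6)
row 1: (3,5) (0,1) (6,2) (1,3) (4,4) (5,6) (2,0)
row 2: (4,1) (6,3) (1,0) (2,6) (0,2) (3,4) (5,5)
row 3: (6,6) (2,4) (5,1) (3,2) (1,5) (0,0) (4,3)
row 4: (5,0) (4,5) (0,4) (6,1) (3,6) (2,3) (1,2)
row 5: (0,3) (1,6) (2,5) (5,4) (6,0) (4,2) (3,1)
row 6: (2,2) (3,0) (4,6) (0,5) (5,3) (1,1) (6,4)
Orthogonality requires all 49 pairs distinct.
Check by first coordinate: for each symbol s of L1, list the L2 entries in the n cells where L1 = s; they must all differ.
  L1 = 0: L2 entries (in reading order) 6, 1, 2, 0, 4, 3, 5 — all 7 distinct ✓
  L1 = 1: L2 entries (in reading order) 4, 3, 0, 5, 2, 6, 1 — all 7 distinct ✓
  L1 = 2: L2 entries (in reading order) 1, 0, 6, 4, 3, 5, 2 — all 7 distinct ✓
  L1 = 3: L2 entries (in reading order) 3, 5, 4, 2, 6, 1, 0 — all 7 distinct ✓
  L1 = 4: L2 entries (in reading order) 0, 4, 1, 3, 5, 2, 6 — all 7 distinct ✓
  L1 = 5: L2 entries (in reading order) 2, 6, 5, 1, 0, 4, 3 — all 7 distinct ✓
  L1 = 6: L2 entries (in reading order) 5, 2, 3, 6, 1, 0, 4 — all 7 distinct ✓
Every symbol of L1 meets every symbol of L2 exactly once, so all 49 pairs are distinct (49 of 49).
Conclusion: YES.

YES


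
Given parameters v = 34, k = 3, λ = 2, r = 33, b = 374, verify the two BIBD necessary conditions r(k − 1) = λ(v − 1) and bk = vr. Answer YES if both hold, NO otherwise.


Condition (i): r(k − 1) = 33·2 = 66; λ(v − 1) = 2·33 = 66. Match? YES.
Condition (ii): bk = 374·3 = 1122; vr = 34·33 = 1122. Match? YES.
Both conditions hold? YES.

YES


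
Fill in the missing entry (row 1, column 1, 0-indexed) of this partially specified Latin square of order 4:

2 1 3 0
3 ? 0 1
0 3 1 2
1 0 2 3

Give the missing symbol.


Row 1 contains symbols [0, 1, 3] — missing [2].
Column 1 contains symbols [0, 1, 3] — missing [2].
The missing symbol must appear in both missing sets; intersection = [2].
Therefore the hidden value is 2.

Missing value = 2.


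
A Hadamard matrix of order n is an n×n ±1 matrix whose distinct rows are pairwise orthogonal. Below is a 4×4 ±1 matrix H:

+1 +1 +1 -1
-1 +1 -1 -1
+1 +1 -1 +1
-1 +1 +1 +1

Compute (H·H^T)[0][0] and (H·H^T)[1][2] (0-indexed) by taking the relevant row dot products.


Row 0 of H: [1, 1, 1, -1].
Row 1 of H: [-1, 1, -1, -1].
Row 2 of H: [1, 1, -1, 1].
(H·H^T)[0][0] = Σ_j H[0][j]·H[0][j] = (1)² + (1)² + (1)² + (-1)² = 1 + 1 + 1 + 1 = 4.
(H·H^T)[1][2] = Σ_j H[1][j]·H[2][j] = (-1)·(1) + (1)·(1) + (-1)·(-1) + (-1)·(1) = -1 + 1 + 1 + -1 = 0.
So rows 1 and 2 are orthogonal; the diagonal entry equals n = 4.

(0,0) entry = 4; (1,2) entry = 0.


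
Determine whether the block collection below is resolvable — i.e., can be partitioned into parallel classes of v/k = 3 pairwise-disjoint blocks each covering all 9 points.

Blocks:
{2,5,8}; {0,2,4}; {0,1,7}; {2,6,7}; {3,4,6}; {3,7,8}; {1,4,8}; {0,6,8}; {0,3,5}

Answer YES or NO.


v = 9, block size k = 3, number of blocks = 9.
For resolvability, blocks must partition into parallel classes of size v/k = 3.
Total blocks must therefore be a multiple of 3: 9 = 3·3 + 0 ⇒ divisible ✓.
Consider block {0,2,4}. The only other block(s) in the collection disjoint from it are {3,7,8} — just 1 block(s). Any parallel class containing {0,2,4} would need 2 other blocks each disjoint from it, so no parallel class of size 3 can contain {0,2,4}.
Since every block must belong to some parallel class in a resolution, the collection cannot be partitioned into parallel classes.
Resolvable? NO.

NO


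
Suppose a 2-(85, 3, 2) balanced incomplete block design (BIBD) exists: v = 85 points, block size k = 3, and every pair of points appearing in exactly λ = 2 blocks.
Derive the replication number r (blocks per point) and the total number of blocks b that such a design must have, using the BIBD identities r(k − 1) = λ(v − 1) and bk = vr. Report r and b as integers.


Any 2-(v, k, λ) BIBD satisfies two necessary conditions:
  (i)  Each point sits in r blocks, and counting incidences through any fixed point gives r(k − 1) = λ(v − 1), so r = λ(v − 1)/(k − 1).
  (ii) Total incidences bk = vr, so b = vr/k.
Step 1: r = λ(v − 1)/(k − 1) = 2·(85 − 1)/(3 − 1) = 2·84/2 = 168/2 = 84.
Step 2: b = vr/k = 85·84/3 = 7140/3 = 2380.
Check integrality: r = 84 ∈ Z ✓, b = 2380 ∈ Z ✓.
(These identities are necessary conditions: they determine r and b for any design with these parameters, but do not by themselves prove that one exists.)

r = 84, b = 2380.


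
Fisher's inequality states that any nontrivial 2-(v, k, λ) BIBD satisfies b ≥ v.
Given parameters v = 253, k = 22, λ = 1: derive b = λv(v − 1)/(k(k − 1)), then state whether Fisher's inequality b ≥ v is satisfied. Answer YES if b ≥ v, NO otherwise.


r = λ(v − 1)/(k − 1) = 1·252/21 = 12.
b = vr/k = 253·12/22 = 138.
Fisher's inequality: b ≥ v ⇔ 138 ≥ 253? NO.

NO


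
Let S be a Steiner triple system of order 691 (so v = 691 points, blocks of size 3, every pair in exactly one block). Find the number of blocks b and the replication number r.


An STS(v) is a 2-(v, 3, 1) BIBD: block size k = 3, λ = 1.
Replication: r(k − 1) = λ(v − 1) ⇒ r·2 = 691 − 1 = 690 ⇒ r = 345.
Block count: bk = vr ⇒ b·3 = 691·345 = 238395 ⇒ b = 79465.

r = 345, b = 79465.


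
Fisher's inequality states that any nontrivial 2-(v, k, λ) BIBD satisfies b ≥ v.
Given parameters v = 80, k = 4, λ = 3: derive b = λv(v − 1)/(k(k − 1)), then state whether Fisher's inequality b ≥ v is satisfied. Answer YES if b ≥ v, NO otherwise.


r = λ(v − 1)/(k − 1) = 3·79/3 = 79.
b = vr/k = 80·79/4 = 1580.
Fisher's inequality: b ≥ v ⇔ 1580 ≥ 80? YES.

YES


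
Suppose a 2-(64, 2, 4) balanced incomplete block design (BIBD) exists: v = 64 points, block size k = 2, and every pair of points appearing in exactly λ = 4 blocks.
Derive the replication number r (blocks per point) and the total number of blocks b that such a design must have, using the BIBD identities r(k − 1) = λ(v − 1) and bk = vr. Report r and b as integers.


Any 2-(v, k, λ) BIBD satisfies two necessary conditions:
  (i)  Each point sits in r blocks, and counting incidences through any fixed point gives r(k − 1) = λ(v − 1), so r = λ(v − 1)/(k − 1).
  (ii) Total incidences bk = vr, so b = vr/k.
Step 1: r = λ(v − 1)/(k − 1) = 4·(64 − 1)/(2 − 1) = 4·63/1 = 252/1 = 252.
Step 2: b = vr/k = 64·252/2 = 16128/2 = 8064.
Check integrality: r = 252 ∈ Z ✓, b = 8064 ∈ Z ✓.
(These identities are necessary conditions: they determine r and b for any design with these parameters, but do not by themselves prove that one exists.)

r = 252, b = 8064.


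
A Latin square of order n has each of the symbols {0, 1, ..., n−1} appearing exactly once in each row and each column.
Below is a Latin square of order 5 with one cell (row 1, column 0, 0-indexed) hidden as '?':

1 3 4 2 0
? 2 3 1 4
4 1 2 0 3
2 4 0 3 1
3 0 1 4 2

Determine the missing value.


Row 1 contains symbols [1, 2, 3, 4] — missing [0].
Column 0 contains symbols [1, 2, 3, 4] — missing [0].
The missing symbol must appear in both missing sets; intersection = [0].
Therefore the hidden value is 0.

Missing value = 0.


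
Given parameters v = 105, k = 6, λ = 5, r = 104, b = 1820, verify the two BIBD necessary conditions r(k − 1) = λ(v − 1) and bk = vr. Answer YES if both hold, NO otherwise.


Condition (i): r(k − 1) = 104·5 = 520; λ(v − 1) = 5·104 = 520. Match? YES.
Condition (ii): bk = 1820·6 = 10920; vr = 105·104 = 10920. Match? YES.
Both conditions hold? YES.

YES


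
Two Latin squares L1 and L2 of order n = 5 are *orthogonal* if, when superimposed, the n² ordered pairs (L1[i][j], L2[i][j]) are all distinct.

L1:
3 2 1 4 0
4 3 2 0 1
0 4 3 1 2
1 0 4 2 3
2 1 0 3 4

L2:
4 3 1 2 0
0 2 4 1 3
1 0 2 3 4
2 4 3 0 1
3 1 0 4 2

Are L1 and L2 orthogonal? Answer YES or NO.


Form the n² = 25 superimposed pairs (L1[i][j], L2[i][j]), row by row (rows and columns indexed from 0):
row 0: (3,4) (2,3) (1,1) (4,2) (0,0)
row 1: (4,0) (3,2) (2,4) (0,1) (1,3)
row 2: (0,1) (4,0) (3,2) (1,3) (2,4)
row 3: (1,2) (0,4) (4,3) (2,0) (3,1)
row 4: (2,3) (1,1) (0,0) (3,4) (4,2)
Orthogonality requires all 25 pairs distinct.
But the pair (0,1) repeats: cell (1,3) has L1 = 0, L2 = 1, and cell (2,0) has L1 = 0, L2 = 1.
A repeated pair means some other pair never occurs (only 15 distinct pairs out of 25), so the squares are not orthogonal.
Conclusion: NO.

NO


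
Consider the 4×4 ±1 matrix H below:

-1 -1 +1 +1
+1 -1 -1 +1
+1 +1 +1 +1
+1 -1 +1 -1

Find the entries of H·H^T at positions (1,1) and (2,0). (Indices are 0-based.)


Row 0 of H: [-1, -1, 1, 1].
Row 1 of H: [1, -1, -1, 1].
Row 2 of H: [1, 1, 1, 1].
(H·H^T)[1][1] = Σ_j H[1][j]·H[1][j] = (1)² + (-1)² + (-1)² + (1)² = 1 + 1 + 1 + 1 = 4.
(H·H^T)[2][0] = Σ_j H[2][j]·H[0][j] = (1)·(-1) + (1)·(-1) + (1)·(1) + (1)·(1) = -1 + -1 + 1 + 1 = 0.
So rows 2 and 0 are orthogonal; the diagonal entry equals n = 4.

(1,1) entry = 4; (2,0) entry = 0.


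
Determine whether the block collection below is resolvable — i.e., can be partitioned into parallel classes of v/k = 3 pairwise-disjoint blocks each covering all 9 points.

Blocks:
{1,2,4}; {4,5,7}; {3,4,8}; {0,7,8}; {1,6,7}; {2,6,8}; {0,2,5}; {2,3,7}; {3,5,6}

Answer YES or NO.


v = 9, block size k = 3, number of blocks = 9.
For resolvability, blocks must partition into parallel classes of size v/k = 3.
Total blocks must therefore be a multiple of 3: 9 = 3·3 + 0 ⇒ divisible ✓.
Consider block {4,5,7}. The only other block(s) in the collection disjoint from it are {2,6,8} — just 1 block(s). Any parallel class containing {4,5,7} would need 2 other blocks each disjoint from it, so no parallel class of size 3 can contain {4,5,7}.
Since every block must belong to some parallel class in a resolution, the collection cannot be partitioned into parallel classes.
Resolvable? NO.

NO


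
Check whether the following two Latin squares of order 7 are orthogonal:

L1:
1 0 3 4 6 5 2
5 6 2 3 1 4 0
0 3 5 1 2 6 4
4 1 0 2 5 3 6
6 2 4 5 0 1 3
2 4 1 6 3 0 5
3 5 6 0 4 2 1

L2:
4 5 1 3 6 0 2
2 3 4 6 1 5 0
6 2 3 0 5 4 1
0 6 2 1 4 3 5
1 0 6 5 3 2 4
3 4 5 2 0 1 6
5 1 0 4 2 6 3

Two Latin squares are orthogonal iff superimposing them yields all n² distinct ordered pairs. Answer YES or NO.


Form the n² = 49 superimposed pairs (L1[i][j], L2[i][j]), row by row (rows and columns indexed from 0):
row 0: (1,4) (0,5) (3,1) (4,3) (6,6) (5,0) (2,2)
row 1: (5,2) (6,3) (2,4) (3,6) (1,1) (4,5) (0,0)
row 2: (0,6) (3,2) (5,3) (1,0) (2,5) (6,4) (4,1)
row 3: (4,0) (1,6) (0,2) (2,1) (5,4) (3,3) (6,5)
row 4: (6,1) (2,0) (4,6) (5,5) (0,3) (1,2) (3,4)
row 5: (2,3) (4,4) (1,5) (6,2) (3,0) (0,1) (5,6)
row 6: (3,5) (5,1) (6,0) (0,4) (4,2) (2,6) (1,3)
Orthogonality requires all 49 pairs distinct.
Check by first coordinate: for each symbol s of L1, list the L2 entries in the n cells where L1 = s; they must all differ.
  L1 = 0: L2 entries (in reading order) 5, 0, 6, 2, 3, 1, 4 — all 7 distinct ✓
  L1 = 1: L2 entries (in reading order) 4, 1, 0, 6, 2, 5, 3 — all 7 distinct ✓
  L1 = 2: L2 entries (in reading order) 2, 4, 5, 1, 0, 3, 6 — all 7 distinct ✓
  L1 = 3: L2 entries (in reading order) 1, 6, 2, 3, 4, 0, 5 — all 7 distinct ✓
  L1 = 4: L2 entries (in reading order) 3, 5, 1, 0, 6, 4, 2 — all 7 distinct ✓
  L1 = 5: L2 entries (in reading order) 0, 2, 3, 4, 5, 6, 1 — all 7 distinct ✓
  L1 = 6: L2 entries (in reading order) 6, 3, 4, 5, 1, 2, 0 — all 7 distinct ✓
Every symbol of L1 meets every symbol of L2 exactly once, so all 49 pairs are distinct (49 of 49).
Conclusion: YES.

YES


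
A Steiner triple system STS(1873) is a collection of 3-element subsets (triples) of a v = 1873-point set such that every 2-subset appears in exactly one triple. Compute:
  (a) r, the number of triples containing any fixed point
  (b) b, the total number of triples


An STS(v) is a 2-(v, 3, 1) BIBD: block size k = 3, λ = 1.
Replication: r(k − 1) = λ(v − 1) ⇒ r·2 = 1873 − 1 = 1872 ⇒ r = 936.
Block count: b = v(v − 1)/6 = 1873·1872/6 = 3506256/6 = 584376.

r = 936, b = 584376.


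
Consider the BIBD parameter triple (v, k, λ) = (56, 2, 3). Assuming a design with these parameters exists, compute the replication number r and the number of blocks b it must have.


Any 2-(v, k, λ) BIBD satisfies two necessary conditions:
  (i)  Each point sits in r blocks, and counting incidences through any fixed point gives r(k − 1) = λ(v − 1), so r = λ(v − 1)/(k − 1).
  (ii) Total incidences bk = vr, so b = vr/k.
Step 1: r = λ(v − 1)/(k − 1) = 3·(56 − 1)/(2 − 1) = 3·55/1 = 165/1 = 165.
Step 2: b = vr/k = 56·165/2 = 9240/2 = 4620.
Check integrality: r = 165 ∈ Z ✓, b = 4620 ∈ Z ✓.
(These identities are necessary conditions: they determine r and b for any design with these parameters, but do not by themselves prove that one exists.)

r = 165, b = 4620.


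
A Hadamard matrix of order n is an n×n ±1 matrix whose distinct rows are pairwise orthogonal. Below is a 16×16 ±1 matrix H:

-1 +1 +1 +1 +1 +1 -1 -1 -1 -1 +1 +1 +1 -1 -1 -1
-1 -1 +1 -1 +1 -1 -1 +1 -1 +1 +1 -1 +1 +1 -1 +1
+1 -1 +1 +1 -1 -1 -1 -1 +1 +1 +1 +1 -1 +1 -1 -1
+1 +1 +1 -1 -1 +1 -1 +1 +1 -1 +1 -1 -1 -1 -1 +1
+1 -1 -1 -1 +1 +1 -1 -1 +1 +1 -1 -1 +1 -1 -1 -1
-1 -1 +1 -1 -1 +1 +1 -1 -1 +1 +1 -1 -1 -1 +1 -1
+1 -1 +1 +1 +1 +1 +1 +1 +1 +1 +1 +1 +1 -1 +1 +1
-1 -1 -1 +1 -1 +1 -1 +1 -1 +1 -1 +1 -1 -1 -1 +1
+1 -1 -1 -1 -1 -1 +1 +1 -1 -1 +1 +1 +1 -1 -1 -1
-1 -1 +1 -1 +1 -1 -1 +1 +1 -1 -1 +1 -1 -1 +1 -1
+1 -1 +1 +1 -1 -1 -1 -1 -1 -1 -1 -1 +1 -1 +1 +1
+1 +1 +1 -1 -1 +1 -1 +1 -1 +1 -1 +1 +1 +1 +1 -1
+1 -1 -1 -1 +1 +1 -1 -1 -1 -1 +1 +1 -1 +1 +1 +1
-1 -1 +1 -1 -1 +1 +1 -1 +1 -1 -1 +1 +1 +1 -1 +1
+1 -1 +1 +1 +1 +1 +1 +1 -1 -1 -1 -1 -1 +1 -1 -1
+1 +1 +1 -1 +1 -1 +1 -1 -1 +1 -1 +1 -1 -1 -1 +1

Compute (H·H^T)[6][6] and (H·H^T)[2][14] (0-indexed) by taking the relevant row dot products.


Row 2 of H: [1, -1, 1, 1, -1, -1, -1, -1, 1, 1, 1, 1, -1, 1, -1, -1].
Row 6 of H: [1, -1, 1, 1, 1, 1, 1, 1, 1, 1, 1, 1, 1, -1, 1, 1].
Row 14 of H: [1, -1, 1, 1, 1, 1, 1, 1, -1, -1, -1, -1, -1, 1, -1, -1].
(H·H^T)[6][6] = Σ_j H[6][j]·H[6][j] = (1)² + (-1)² + (1)² + (1)² + (1)² + (1)² + (1)² + (1)² + (1)² + (1)² + (1)² + (1)² + (1)² + (-1)² + (1)² + (1)² = 1 + 1 + 1 + 1 + 1 + 1 + 1 + 1 + 1 + 1 + 1 + 1 + 1 + 1 + 1 + 1 = 16.
(H·H^T)[2][14] = Σ_j H[2][j]·H[14][j] = (1)·(1) + (-1)·(-1) + (1)·(1) + (1)·(1) + (-1)·(1) + (-1)·(1) + (-1)·(1) + (-1)·(1) + (1)·(-1) + (1)·(-1) + (1)·(-1) + (1)·(-1) + (-1)·(-1) + (1)·(1) + (-1)·(-1) + (-1)·(-1) = 1 + 1 + 1 + 1 + -1 + -1 + -1 + -1 + -1 + -1 + -1 + -1 + 1 + 1 + 1 + 1 = 0.
So rows 2 and 14 are orthogonal; the diagonal entry equals n = 16.

(6,6) entry = 16; (2,14) entry = 0.


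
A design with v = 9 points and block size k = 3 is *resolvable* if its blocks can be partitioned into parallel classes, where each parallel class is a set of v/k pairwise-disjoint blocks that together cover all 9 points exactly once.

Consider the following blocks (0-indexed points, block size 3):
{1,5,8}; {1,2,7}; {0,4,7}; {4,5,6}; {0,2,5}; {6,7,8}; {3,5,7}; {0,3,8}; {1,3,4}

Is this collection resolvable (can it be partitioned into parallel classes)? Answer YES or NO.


v = 9, block size k = 3, number of blocks = 9.
For resolvability, blocks must partition into parallel classes of size v/k = 3.
Total blocks must therefore be a multiple of 3: 9 = 3·3 + 0 ⇒ divisible ✓.
Consider block {1,5,8}. The only other block(s) in the collection disjoint from it are {0,4,7} — just 1 block(s). Any parallel class containing {1,5,8} would need 2 other blocks each disjoint from it, so no parallel class of size 3 can contain {1,5,8}.
Since every block must belong to some parallel class in a resolution, the collection cannot be partitioned into parallel classes.
Resolvable? NO.

NO


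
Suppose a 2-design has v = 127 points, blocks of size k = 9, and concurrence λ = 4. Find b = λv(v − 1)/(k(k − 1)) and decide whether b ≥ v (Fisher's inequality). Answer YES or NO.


b = λv(v − 1)/(k(k − 1)) = 4·127·126/(9·8) = 64008/72 = 889.
Compare with v = 127: b ≥ v, so Fisher's inequality holds.

YES


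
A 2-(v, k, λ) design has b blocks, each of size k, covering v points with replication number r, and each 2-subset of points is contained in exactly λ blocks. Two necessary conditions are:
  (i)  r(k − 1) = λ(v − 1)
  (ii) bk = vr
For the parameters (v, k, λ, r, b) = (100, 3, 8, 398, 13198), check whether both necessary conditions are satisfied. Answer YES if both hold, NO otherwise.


Condition (i): r(k − 1) = 398·2 = 796; λ(v − 1) = 8·99 = 792. Match? NO.
Condition (ii): bk = 13198·3 = 39594; vr = 100·398 = 39800. Match? NO.
Both conditions hold? NO.

NO


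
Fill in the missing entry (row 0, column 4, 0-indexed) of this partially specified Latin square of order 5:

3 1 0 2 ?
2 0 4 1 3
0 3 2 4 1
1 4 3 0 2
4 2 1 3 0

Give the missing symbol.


Row 0 contains symbols [0, 1, 2, 3] — missing [4].
Column 4 contains symbols [0, 1, 2, 3] — missing [4].
The missing symbol must appear in both missing sets; intersection = [4].
Therefore the hidden value is 4.

Missing value = 4.


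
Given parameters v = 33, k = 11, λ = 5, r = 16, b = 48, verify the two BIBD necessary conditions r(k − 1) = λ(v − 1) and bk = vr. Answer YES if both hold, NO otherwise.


Condition (i): r(k − 1) = 16·10 = 160; λ(v − 1) = 5·32 = 160. Match? YES.
Condition (ii): bk = 48·11 = 528; vr = 33·16 = 528. Match? YES.
Both conditions hold? YES.

YES


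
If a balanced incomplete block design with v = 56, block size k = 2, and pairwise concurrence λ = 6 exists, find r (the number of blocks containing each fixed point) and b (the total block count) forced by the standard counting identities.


Any 2-(v, k, λ) BIBD satisfies two necessary conditions:
  (i)  Each point sits in r blocks, and counting incidences through any fixed point gives r(k − 1) = λ(v − 1), so r = λ(v − 1)/(k − 1).
  (ii) Total incidences bk = vr, so b = vr/k.
Step 1: r = λ(v − 1)/(k − 1) = 6·(56 − 1)/(2 − 1) = 6·55/1 = 330/1 = 330.
Step 2: b = vr/k = 56·330/2 = 18480/2 = 9240.
Check integrality: r = 330 ∈ Z ✓, b = 9240 ∈ Z ✓.
(These identities are necessary conditions: they determine r and b for any design with these parameters, but do not by themselves prove that one exists.)

r = 330, b = 9240.


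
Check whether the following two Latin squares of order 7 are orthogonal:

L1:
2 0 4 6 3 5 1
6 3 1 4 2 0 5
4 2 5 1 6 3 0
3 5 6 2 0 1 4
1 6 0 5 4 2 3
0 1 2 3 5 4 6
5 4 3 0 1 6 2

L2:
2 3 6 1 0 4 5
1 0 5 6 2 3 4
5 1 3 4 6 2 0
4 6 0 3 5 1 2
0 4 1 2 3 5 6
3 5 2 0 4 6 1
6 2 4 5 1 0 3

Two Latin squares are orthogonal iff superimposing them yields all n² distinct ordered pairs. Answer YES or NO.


Form the n² = 49 superimposed pairs (L1[i][j], L2[i][j]), row by row (rows and columns indexed from 0):
row 0: (2,2) (0,3) (4,6) (6,1) (3,0) (5,4) (1,5)
row 1: (6,1) (3,0) (1,5) (4,6) (2,2) (0,3) (5,4)
row 2: (4,5) (2,1) (5,3) (1,4) (6,6) (3,2) (0,0)
row 3: (3,4) (5,6) (6,0) (2,3) (0,5) (1,1) (4,2)
row 4: (1,0) (6,4) (0,1) (5,2) (4,3) (2,5) (3,6)
row 5: (0,3) (1,5) (2,2) (3,0) (5,4) (4,6) (6,1)
row 6: (5,6) (4,2) (3,4) (0,5) (1,1) (6,0) (2,3)
Orthogonality requires all 49 pairs distinct.
But the pair (6,1) repeats: cell (0,3) has L1 = 6, L2 = 1, and cell (1,0) has L1 = 6, L2 = 1.
A repeated pair means some other pair never occurs (only 28 distinct pairs out of 49), so the squares are not orthogonal.
Conclusion: NO.

NO


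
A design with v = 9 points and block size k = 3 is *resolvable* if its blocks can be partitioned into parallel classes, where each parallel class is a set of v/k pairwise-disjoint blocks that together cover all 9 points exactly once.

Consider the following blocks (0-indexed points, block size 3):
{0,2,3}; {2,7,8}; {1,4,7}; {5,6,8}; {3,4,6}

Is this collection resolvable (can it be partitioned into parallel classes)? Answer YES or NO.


v = 9, block size k = 3, number of blocks = 5.
For resolvability, blocks must partition into parallel classes of size v/k = 3.
Total blocks must therefore be a multiple of 3: 5 = 3·1 + 2 ⇒ not divisible ✗.
Resolvable? NO.

NO


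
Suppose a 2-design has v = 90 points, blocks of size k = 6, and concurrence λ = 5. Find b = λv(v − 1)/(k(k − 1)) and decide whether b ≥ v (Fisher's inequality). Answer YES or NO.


r = λ(v − 1)/(k − 1) = 5·89/5 = 89.
b = vr/k = 90·89/6 = 1335.
Fisher's inequality: b ≥ v ⇔ 1335 ≥ 90? YES.

YES


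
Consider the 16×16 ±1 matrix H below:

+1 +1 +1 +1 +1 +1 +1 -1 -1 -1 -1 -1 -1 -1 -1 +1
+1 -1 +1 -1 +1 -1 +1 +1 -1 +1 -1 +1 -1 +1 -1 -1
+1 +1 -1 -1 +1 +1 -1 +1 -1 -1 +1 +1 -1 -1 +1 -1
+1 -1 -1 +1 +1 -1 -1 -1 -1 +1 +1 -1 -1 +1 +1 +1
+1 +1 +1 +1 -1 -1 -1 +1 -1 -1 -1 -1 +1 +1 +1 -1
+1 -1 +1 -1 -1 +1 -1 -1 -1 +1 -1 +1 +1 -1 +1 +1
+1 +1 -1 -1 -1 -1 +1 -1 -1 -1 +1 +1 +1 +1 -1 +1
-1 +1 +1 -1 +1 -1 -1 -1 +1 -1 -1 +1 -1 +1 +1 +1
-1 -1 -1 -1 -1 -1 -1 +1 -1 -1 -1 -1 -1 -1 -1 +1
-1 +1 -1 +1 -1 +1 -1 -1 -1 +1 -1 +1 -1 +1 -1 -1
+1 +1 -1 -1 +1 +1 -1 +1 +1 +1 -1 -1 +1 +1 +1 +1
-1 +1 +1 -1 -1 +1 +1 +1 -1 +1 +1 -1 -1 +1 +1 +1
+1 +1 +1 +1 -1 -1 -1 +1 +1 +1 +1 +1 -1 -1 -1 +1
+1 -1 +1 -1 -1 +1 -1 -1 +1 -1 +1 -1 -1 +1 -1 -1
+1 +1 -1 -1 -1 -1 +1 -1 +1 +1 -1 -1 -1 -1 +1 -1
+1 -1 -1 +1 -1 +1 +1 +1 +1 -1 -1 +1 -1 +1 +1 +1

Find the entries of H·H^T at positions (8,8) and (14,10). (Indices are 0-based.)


Row 8 of H: [-1, -1, -1, -1, -1, -1, -1, 1, -1, -1, -1, -1, -1, -1, -1, 1].
Row 10 of H: [1, 1, -1, -1, 1, 1, -1, 1, 1, 1, -1, -1, 1, 1, 1, 1].
Row 14 of H: [1, 1, -1, -1, -1, -1, 1, -1, 1, 1, -1, -1, -1, -1, 1, -1].
(H·H^T)[8][8] = Σ_j H[8][j]·H[8][j] = (-1)² + (-1)² + (-1)² + (-1)² + (-1)² + (-1)² + (-1)² + (1)² + (-1)² + (-1)² + (-1)² + (-1)² + (-1)² + (-1)² + (-1)² + (1)² = 1 + 1 + 1 + 1 + 1 + 1 + 1 + 1 + 1 + 1 + 1 + 1 + 1 + 1 + 1 + 1 = 16.
(H·H^T)[14][10] = Σ_j H[14][j]·H[10][j] = (1)·(1) + (1)·(1) + (-1)·(-1) + (-1)·(-1) + (-1)·(1) + (-1)·(1) + (1)·(-1) + (-1)·(1) + (1)·(1) + (1)·(1) + (-1)·(-1) + (-1)·(-1) + (-1)·(1) + (-1)·(1) + (1)·(1) + (-1)·(1) = 1 + 1 + 1 + 1 + -1 + -1 + -1 + -1 + 1 + 1 + 1 + 1 + -1 + -1 + 1 + -1 = 2.
Rows 14 and 10 are not orthogonal (dot product = 2 ≠ 0), so H is not a Hadamard matrix.

(8,8) entry = 16; (14,10) entry = 2.


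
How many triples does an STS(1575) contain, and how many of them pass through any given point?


An STS(v) is a 2-(v, 3, 1) BIBD: block size k = 3, λ = 1.
Replication: r(k − 1) = λ(v − 1) ⇒ r·2 = 1575 − 1 = 1574 ⇒ r = 787.
Block count: b = v(v − 1)/6 = 1575·1574/6 = 2479050/6 = 413175.

r = 787, b = 413175.


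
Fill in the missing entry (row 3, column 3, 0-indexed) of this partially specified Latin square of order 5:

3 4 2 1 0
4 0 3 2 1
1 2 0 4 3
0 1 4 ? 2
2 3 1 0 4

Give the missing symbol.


Row 3 contains symbols [0, 1, 2, 4] — missing [3].
Column 3 contains symbols [0, 1, 2, 4] — missing [3].
The missing symbol must appear in both missing sets; intersection = [3].
Therefore the hidden value is 3.

Missing value = 3.


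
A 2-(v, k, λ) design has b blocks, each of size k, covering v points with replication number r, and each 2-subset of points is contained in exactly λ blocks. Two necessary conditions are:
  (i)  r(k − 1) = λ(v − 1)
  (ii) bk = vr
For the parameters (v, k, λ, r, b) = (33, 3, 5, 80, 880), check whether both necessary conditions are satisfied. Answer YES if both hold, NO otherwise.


Condition (i): r(k − 1) = 80·2 = 160; λ(v − 1) = 5·32 = 160. Match? YES.
Condition (ii): bk = 880·3 = 2640; vr = 33·80 = 2640. Match? YES.
Both conditions hold? YES.

YES


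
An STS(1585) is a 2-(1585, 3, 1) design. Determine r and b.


An STS(v) is a 2-(v, 3, 1) BIBD: block size k = 3, λ = 1.
Replication: r(k − 1) = λ(v − 1) ⇒ r·2 = 1585 − 1 = 1584 ⇒ r = 792.
Block count: bk = vr ⇒ b·3 = 1585·792 = 1255320 ⇒ b = 418440.
(Check via b = v(v − 1)/6 = 1585·1584/6 = 2510640/6 = 418440.)

r = 792, b = 418440.


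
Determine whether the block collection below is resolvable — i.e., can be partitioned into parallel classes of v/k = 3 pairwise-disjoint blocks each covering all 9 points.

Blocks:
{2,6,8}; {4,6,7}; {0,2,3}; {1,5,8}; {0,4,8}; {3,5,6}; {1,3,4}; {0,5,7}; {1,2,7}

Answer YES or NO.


v = 9, block size k = 3, number of blocks = 9.
For resolvability, blocks must partition into parallel classes of size v/k = 3.
Total blocks must therefore be a multiple of 3: 9 = 3·3 + 0 ⇒ divisible ✓.
Greedy packing gives 3 candidate class(es). Each should be a full parallel class (size 3, covers all 9 points).
  Class 1 (3 blocks): {2,6,8}; {1,3,4}; {0,5,7}. Points covered: [0, 1, 2, 3, 4, 5, 6, 7, 8].
  Class 2 (3 blocks): {4,6,7}; {0,2,3}; {1,5,8}. Points covered: [0, 1, 2, 3, 4, 5, 6, 7, 8].
  Class 3 (3 blocks): {0,4,8}; {3,5,6}; {1,2,7}. Points covered: [0, 1, 2, 3, 4, 5, 6, 7, 8].
All classes full (size 3)? YES. All classes cover every point? YES.
Resolvable? YES.

YES
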